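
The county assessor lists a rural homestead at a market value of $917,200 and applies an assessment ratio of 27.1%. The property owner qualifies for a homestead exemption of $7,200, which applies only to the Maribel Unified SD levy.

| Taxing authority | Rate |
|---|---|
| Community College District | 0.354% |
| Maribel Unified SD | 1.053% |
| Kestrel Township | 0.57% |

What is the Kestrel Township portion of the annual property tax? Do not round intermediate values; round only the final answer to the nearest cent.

Assessed value = $917,200 × 0.271 = $248,561.2
Kestrel Township taxable value = $248,561.2 (exemption does not apply)
Kestrel Township levy = $248,561.2 × 0.0057 = $1,416.79884

$1,416.80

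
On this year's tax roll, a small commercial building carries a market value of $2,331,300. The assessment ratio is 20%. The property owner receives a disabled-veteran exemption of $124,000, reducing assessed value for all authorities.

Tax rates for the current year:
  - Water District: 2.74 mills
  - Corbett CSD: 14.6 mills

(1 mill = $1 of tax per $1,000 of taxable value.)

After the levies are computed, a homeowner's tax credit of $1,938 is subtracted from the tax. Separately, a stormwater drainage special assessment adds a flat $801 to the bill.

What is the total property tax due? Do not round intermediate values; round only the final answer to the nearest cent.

Assessed value = $2,331,300 × 0.2 = $466,260
Taxable value = $466,260 − $124,000 = $342,260
Water District: $342,260 × 0.00274 = $937.7924
Corbett CSD: $342,260 × 0.0146 = $4,996.996
Levies subtotal = $5,934.7884
After credit = $5,934.7884 − $1,938 = $3,996.7884
Total = $3,996.7884 + $801 = $4,797.7884

$4,797.79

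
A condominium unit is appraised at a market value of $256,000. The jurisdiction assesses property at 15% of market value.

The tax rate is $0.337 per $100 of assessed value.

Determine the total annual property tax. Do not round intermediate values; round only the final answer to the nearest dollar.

$129

Assessed value = $256,000 × 0.15 = $38,400
Tax = $38,400 × 0.00337 = $129.408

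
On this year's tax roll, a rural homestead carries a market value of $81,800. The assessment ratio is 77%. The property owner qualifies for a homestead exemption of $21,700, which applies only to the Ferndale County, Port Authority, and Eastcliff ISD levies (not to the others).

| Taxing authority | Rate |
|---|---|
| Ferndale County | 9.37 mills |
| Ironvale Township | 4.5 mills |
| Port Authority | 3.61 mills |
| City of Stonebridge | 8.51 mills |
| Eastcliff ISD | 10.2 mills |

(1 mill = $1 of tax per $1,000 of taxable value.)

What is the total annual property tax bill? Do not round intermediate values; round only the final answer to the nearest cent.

Assessed value = $81,800 × 0.77 = $62,986
Ferndale County: ($62,986 − $21,700) × 0.00937 = $41,286 × 0.00937 = $386.84982
Ironvale Township: $62,986 × 0.0045 = $283.437
Port Authority: ($62,986 − $21,700) × 0.00361 = $41,286 × 0.00361 = $149.04246
City of Stonebridge: $62,986 × 0.00851 = $536.01086
Eastcliff ISD: ($62,986 − $21,700) × 0.0102 = $41,286 × 0.0102 = $421.1172
Total = $1,776.45734

$1,776.46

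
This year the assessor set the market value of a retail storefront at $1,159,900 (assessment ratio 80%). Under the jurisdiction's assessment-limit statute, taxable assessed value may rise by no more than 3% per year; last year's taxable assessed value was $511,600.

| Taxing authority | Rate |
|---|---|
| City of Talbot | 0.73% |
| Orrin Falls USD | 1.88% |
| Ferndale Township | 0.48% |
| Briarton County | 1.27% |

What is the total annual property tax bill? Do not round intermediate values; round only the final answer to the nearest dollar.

$22,975

Uncapped assessed value = $1,159,900 × 0.8 = $927,920
Cap limit = $511,600 × 1.03 = $526,948
Taxable assessed value = min($927,920, $526,948) = $526,948 (cap binds)
City of Talbot: $526,948 × 0.0073 = $3,846.7204
Orrin Falls USD: $526,948 × 0.0188 = $9,906.6224
Ferndale Township: $526,948 × 0.0048 = $2,529.3504
Briarton County: $526,948 × 0.0127 = $6,692.2396
Total = $22,974.9328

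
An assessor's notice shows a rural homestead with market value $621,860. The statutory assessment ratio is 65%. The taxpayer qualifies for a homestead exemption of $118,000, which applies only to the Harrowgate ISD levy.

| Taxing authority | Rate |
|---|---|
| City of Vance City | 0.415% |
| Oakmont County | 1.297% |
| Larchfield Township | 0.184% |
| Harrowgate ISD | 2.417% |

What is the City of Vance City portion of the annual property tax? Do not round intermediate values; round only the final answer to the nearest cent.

$1,677.47

Assessed value = $621,860 × 0.65 = $404,209
City of Vance City taxable value = $404,209 (exemption does not apply)
City of Vance City levy = $404,209 × 0.00415 = $1,677.46735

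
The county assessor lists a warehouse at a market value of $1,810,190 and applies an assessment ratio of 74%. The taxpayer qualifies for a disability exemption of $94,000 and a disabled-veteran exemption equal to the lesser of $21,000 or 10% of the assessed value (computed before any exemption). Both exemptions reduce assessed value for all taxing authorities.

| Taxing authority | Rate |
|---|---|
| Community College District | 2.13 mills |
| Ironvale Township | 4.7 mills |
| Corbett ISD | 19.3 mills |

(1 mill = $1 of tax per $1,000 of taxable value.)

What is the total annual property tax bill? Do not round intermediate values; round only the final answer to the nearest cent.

$31,997.25

Assessed value = $1,810,190 × 0.74 = $1,339,540.6
Disabled-veteran exemption = min($21,000, 10% × $1,339,540.6) = min($21,000, $133,954.06) = $21,000 (dollar cap binds)
Taxable value = $1,339,540.6 − $94,000 − $21,000 = $1,224,540.6
Community College District: $1,224,540.6 × 0.00213 = $2,608.271478
Ironvale Township: $1,224,540.6 × 0.0047 = $5,755.34082
Corbett ISD: $1,224,540.6 × 0.0193 = $23,633.63358
Total = $31,997.245878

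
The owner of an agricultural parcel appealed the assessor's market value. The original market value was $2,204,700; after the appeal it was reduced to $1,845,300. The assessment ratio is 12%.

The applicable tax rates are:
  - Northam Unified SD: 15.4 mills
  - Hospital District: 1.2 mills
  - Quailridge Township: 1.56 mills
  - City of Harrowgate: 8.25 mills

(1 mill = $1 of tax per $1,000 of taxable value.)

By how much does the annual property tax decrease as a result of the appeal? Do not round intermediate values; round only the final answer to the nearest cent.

Old assessed value = $2,204,700 × 0.12 = $264,564
New assessed value = $1,845,300 × 0.12 = $221,436
Combined rate = 0.0154 + 0.0012 + 0.00156 + 0.00825 = 0.02641
Old tax = $264,564 × 0.02641 = $6,987.13524
New tax = $221,436 × 0.02641 = $5,848.12476
Reduction = $6,987.13524 − $5,848.12476 = $1,139.01048

$1,139.01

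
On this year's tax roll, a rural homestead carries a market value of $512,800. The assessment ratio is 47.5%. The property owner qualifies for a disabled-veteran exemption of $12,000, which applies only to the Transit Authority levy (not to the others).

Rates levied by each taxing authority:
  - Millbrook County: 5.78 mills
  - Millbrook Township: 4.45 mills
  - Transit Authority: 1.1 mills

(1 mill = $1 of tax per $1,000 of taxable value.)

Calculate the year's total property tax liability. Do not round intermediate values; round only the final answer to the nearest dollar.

$2,747

Assessed value = $512,800 × 0.475 = $243,580
Millbrook County: $243,580 × 0.00578 = $1,407.8924
Millbrook Township: $243,580 × 0.00445 = $1,083.931
Transit Authority: ($243,580 − $12,000) × 0.0011 = $231,580 × 0.0011 = $254.738
Total = $2,746.5614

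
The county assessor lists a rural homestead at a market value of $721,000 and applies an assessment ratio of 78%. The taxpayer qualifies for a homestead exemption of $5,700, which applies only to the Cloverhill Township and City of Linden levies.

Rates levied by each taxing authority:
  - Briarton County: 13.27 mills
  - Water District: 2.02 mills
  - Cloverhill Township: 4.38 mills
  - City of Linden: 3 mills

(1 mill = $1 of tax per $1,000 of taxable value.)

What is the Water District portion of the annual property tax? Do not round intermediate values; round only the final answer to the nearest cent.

$1,136.01

Assessed value = $721,000 × 0.78 = $562,380
Water District taxable value = $562,380 (exemption does not apply)
Water District levy = $562,380 × 0.00202 = $1,136.0076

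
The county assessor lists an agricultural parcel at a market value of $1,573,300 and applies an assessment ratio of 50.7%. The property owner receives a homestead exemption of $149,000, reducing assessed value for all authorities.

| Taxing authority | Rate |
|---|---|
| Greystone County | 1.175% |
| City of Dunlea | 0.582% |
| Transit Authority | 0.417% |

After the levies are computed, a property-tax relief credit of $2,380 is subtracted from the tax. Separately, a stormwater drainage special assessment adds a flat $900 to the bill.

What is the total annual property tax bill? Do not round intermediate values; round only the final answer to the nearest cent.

$12,621.94

Assessed value = $1,573,300 × 0.507 = $797,663.1
Taxable value = $797,663.1 − $149,000 = $648,663.1
Greystone County: $648,663.1 × 0.01175 = $7,621.791425
City of Dunlea: $648,663.1 × 0.00582 = $3,775.219242
Transit Authority: $648,663.1 × 0.00417 = $2,704.925127
Levies subtotal = $14,101.935794
After credit = $14,101.935794 − $2,380 = $11,721.935794
Total = $11,721.935794 + $900 = $12,621.935794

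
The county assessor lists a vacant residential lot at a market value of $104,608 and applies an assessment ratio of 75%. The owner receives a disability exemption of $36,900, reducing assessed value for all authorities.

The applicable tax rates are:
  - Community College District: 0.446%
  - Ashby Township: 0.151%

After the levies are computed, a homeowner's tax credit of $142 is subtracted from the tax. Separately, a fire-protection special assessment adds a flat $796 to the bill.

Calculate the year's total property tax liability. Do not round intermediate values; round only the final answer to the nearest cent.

Assessed value = $104,608 × 0.75 = $78,456
Taxable value = $78,456 − $36,900 = $41,556
Community College District: $41,556 × 0.00446 = $185.33976
Ashby Township: $41,556 × 0.00151 = $62.74956
Levies subtotal = $248.08932
After credit = $248.08932 − $142 = $106.08932
Total = $106.08932 + $796 = $902.08932

$902.09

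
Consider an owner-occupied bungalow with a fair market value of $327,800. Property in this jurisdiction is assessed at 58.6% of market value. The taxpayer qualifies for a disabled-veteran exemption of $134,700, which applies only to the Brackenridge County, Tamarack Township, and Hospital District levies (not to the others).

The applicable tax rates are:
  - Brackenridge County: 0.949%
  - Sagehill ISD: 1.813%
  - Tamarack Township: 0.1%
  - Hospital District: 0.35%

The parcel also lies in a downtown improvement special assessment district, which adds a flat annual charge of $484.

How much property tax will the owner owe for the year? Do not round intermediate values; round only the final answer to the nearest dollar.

Assessed value = $327,800 × 0.586 = $192,090.8
Brackenridge County: ($192,090.8 − $134,700) × 0.00949 = $57,390.8 × 0.00949 = $544.638692
Sagehill ISD: $192,090.8 × 0.01813 = $3,482.606204
Tamarack Township: ($192,090.8 − $134,700) × 0.001 = $57,390.8 × 0.001 = $57.3908
Hospital District: ($192,090.8 − $134,700) × 0.0035 = $57,390.8 × 0.0035 = $200.8678
Levies subtotal = $4,285.503496
Total = $4,285.503496 + $484 = $4,769.503496

$4,770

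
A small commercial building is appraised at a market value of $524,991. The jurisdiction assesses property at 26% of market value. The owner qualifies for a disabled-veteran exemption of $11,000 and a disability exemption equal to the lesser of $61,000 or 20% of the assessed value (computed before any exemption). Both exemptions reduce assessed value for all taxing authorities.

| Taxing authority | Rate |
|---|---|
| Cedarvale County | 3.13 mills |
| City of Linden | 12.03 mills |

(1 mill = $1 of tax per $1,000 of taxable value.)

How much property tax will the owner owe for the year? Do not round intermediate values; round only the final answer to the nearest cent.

Assessed value = $524,991 × 0.26 = $136,497.66
Disability exemption = min($61,000, 20% × $136,497.66) = min($61,000, $27,299.532) = $27,299.532 (percentage binds)
Taxable value = $136,497.66 − $11,000 − $27,299.532 = $98,198.128
Cedarvale County: $98,198.128 × 0.00313 = $307.36014064
City of Linden: $98,198.128 × 0.01203 = $1,181.32347984
Total = $1,488.68362048

$1,488.68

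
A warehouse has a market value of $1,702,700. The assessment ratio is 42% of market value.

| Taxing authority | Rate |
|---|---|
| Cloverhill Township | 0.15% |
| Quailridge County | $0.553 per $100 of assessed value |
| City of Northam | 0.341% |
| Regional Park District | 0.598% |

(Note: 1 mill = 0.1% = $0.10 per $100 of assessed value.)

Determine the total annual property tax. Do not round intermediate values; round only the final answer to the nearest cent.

$11,742.50

Assessed value = $1,702,700 × 0.42 = $715,134
Cloverhill Township: $715,134 × 0.0015 = $1,072.701
Quailridge County: $715,134 × 0.00553 = $3,954.69102
City of Northam: $715,134 × 0.00341 = $2,438.60694
Regional Park District: $715,134 × 0.00598 = $4,276.50132
Total = $11,742.50028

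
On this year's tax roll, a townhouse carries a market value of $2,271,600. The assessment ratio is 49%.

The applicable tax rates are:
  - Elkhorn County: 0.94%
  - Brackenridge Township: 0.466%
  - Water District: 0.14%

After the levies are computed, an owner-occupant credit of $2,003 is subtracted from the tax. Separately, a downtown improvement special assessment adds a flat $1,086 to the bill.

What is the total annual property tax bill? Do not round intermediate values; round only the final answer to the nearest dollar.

$16,291

Assessed value = $2,271,600 × 0.49 = $1,113,084
Elkhorn County: $1,113,084 × 0.0094 = $10,462.9896
Brackenridge Township: $1,113,084 × 0.00466 = $5,186.97144
Water District: $1,113,084 × 0.0014 = $1,558.3176
Levies subtotal = $17,208.27864
After credit = $17,208.27864 − $2,003 = $15,205.27864
Total = $15,205.27864 + $1,086 = $16,291.27864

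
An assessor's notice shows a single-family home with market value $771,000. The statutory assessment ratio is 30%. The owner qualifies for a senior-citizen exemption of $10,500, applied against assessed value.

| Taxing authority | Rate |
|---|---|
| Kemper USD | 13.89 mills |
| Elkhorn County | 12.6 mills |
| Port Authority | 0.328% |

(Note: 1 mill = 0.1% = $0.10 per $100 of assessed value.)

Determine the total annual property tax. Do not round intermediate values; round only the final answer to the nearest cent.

$6,573.22

Assessed value = $771,000 × 0.3 = $231,300
Taxable value = $231,300 − $10,500 = $220,800
Kemper USD: $220,800 × 0.01389 = $3,066.912
Elkhorn County: $220,800 × 0.0126 = $2,782.08
Port Authority: $220,800 × 0.00328 = $724.224
Total = $6,573.216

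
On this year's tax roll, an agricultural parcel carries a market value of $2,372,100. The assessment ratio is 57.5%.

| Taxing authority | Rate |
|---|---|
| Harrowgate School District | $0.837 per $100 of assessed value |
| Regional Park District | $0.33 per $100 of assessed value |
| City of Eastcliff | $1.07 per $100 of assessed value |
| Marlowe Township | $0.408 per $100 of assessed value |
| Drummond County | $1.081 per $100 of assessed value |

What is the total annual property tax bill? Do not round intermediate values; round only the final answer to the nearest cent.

$50,821.06

Assessed value = $2,372,100 × 0.575 = $1,363,957.5
Harrowgate School District: $1,363,957.5 × 0.00837 = $11,416.324275
Regional Park District: $1,363,957.5 × 0.0033 = $4,501.05975
City of Eastcliff: $1,363,957.5 × 0.0107 = $14,594.34525
Marlowe Township: $1,363,957.5 × 0.00408 = $5,564.9466
Drummond County: $1,363,957.5 × 0.01081 = $14,744.380575
Total = $11,416.324275 + $4,501.05975 + $14,594.34525 + $5,564.9466 + $14,744.380575 = $50,821.05645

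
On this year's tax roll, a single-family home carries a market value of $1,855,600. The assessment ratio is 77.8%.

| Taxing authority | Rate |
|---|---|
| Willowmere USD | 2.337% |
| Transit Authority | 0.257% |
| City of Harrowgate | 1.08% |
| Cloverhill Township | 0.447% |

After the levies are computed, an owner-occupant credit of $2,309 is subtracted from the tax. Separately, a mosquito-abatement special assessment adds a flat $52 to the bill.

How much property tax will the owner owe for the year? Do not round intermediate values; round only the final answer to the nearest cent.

Assessed value = $1,855,600 × 0.778 = $1,443,656.8
Willowmere USD: $1,443,656.8 × 0.02337 = $33,738.259416
Transit Authority: $1,443,656.8 × 0.00257 = $3,710.197976
City of Harrowgate: $1,443,656.8 × 0.0108 = $15,591.49344
Cloverhill Township: $1,443,656.8 × 0.00447 = $6,453.145896
Levies subtotal = $59,493.096728
After credit = $59,493.096728 − $2,309 = $57,184.096728
Total = $57,184.096728 + $52 = $57,236.096728

$57,236.10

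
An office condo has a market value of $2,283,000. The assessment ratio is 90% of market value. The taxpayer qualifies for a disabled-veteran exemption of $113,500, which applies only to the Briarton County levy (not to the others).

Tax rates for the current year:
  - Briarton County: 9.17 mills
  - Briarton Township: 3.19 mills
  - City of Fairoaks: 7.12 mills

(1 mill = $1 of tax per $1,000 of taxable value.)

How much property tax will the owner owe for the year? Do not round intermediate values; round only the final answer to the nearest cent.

Assessed value = $2,283,000 × 0.9 = $2,054,700
Briarton County: ($2,054,700 − $113,500) × 0.00917 = $1,941,200 × 0.00917 = $17,800.804
Briarton Township: $2,054,700 × 0.00319 = $6,554.493
City of Fairoaks: $2,054,700 × 0.00712 = $14,629.464
Total = $38,984.761

$38,984.76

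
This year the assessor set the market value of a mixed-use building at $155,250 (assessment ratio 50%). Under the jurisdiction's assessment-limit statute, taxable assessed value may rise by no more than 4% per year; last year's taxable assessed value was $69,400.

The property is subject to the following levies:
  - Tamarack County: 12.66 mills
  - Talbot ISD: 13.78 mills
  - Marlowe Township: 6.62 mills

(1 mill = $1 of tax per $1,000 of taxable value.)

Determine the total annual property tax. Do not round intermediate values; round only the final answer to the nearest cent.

$2,386.14

Uncapped assessed value = $155,250 × 0.5 = $77,625
Cap limit = $69,400 × 1.04 = $72,176
Taxable assessed value = min($77,625, $72,176) = $72,176 (cap binds)
Tamarack County: $72,176 × 0.01266 = $913.74816
Talbot ISD: $72,176 × 0.01378 = $994.58528
Marlowe Township: $72,176 × 0.00662 = $477.80512
Total = $2,386.13856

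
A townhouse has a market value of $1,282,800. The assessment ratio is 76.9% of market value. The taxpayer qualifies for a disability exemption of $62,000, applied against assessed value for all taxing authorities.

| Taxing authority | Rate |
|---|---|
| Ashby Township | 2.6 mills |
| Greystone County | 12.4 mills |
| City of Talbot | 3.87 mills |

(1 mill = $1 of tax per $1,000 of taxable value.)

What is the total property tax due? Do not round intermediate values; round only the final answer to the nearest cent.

Assessed value = $1,282,800 × 0.769 = $986,473.2
Taxable value = $986,473.2 − $62,000 = $924,473.2
Ashby Township: $924,473.2 × 0.0026 = $2,403.63032
Greystone County: $924,473.2 × 0.0124 = $11,463.46768
City of Talbot: $924,473.2 × 0.00387 = $3,577.711284
Total = $2,403.63032 + $11,463.46768 + $3,577.711284 = $17,444.809284

$17,444.81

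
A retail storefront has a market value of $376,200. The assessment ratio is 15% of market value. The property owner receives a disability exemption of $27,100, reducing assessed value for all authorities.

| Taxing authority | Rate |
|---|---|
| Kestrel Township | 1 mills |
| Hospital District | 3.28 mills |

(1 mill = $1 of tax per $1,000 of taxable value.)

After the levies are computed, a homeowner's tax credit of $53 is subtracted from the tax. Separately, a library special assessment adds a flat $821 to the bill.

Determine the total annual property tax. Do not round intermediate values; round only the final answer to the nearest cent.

Assessed value = $376,200 × 0.15 = $56,430
Taxable value = $56,430 − $27,100 = $29,330
Kestrel Township: $29,330 × 0.001 = $29.33
Hospital District: $29,330 × 0.00328 = $96.2024
Levies subtotal = $125.5324
After credit = $125.5324 − $53 = $72.5324
Total = $72.5324 + $821 = $893.5324

$893.53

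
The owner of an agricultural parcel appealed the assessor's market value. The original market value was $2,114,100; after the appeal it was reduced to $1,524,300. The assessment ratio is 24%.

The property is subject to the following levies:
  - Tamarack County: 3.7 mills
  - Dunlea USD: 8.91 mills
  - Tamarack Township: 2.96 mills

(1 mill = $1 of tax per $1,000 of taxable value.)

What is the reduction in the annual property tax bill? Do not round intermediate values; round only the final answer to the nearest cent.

Old assessed value = $2,114,100 × 0.24 = $507,384
New assessed value = $1,524,300 × 0.24 = $365,832
Combined rate = 0.0037 + 0.00891 + 0.00296 = 0.01557
Old tax = $507,384 × 0.01557 = $7,899.96888
New tax = $365,832 × 0.01557 = $5,696.00424
Reduction = $7,899.96888 − $5,696.00424 = $2,203.96464

$2,203.96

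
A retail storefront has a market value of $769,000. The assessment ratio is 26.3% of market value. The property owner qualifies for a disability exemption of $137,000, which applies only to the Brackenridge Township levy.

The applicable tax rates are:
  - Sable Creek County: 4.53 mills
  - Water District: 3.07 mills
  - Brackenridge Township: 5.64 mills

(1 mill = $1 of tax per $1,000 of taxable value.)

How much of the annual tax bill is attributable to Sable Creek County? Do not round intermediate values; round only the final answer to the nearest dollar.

Assessed value = $769,000 × 0.263 = $202,247
Sable Creek County taxable value = $202,247 (exemption does not apply)
Sable Creek County levy = $202,247 × 0.00453 = $916.17891

$916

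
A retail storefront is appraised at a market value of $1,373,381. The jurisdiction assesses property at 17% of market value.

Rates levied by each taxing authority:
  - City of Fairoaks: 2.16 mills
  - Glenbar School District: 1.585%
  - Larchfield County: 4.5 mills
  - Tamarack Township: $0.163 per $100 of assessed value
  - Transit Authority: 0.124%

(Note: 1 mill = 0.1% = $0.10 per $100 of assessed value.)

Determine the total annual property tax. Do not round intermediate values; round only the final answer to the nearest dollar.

Assessed value = $1,373,381 × 0.17 = $233,474.77
City of Fairoaks: $233,474.77 × 0.00216 = $504.3055032
Glenbar School District: $233,474.77 × 0.01585 = $3,700.5751045
Larchfield County: $233,474.77 × 0.0045 = $1,050.636465
Tamarack Township: $233,474.77 × 0.00163 = $380.5638751
Transit Authority: $233,474.77 × 0.00124 = $289.5087148
Total = $5,925.5896626

$5,926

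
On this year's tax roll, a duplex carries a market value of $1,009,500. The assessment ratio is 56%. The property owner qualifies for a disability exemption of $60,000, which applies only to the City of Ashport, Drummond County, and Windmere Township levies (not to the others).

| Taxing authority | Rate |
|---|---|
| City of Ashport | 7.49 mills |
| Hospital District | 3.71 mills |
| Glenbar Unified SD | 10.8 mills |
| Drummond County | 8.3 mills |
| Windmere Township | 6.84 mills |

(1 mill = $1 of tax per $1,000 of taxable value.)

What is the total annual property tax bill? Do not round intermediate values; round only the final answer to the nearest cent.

Assessed value = $1,009,500 × 0.56 = $565,320
City of Ashport: ($565,320 − $60,000) × 0.00749 = $505,320 × 0.00749 = $3,784.8468
Hospital District: $565,320 × 0.00371 = $2,097.3372
Glenbar Unified SD: $565,320 × 0.0108 = $6,105.456
Drummond County: ($565,320 − $60,000) × 0.0083 = $505,320 × 0.0083 = $4,194.156
Windmere Township: ($565,320 − $60,000) × 0.00684 = $505,320 × 0.00684 = $3,456.3888
Total = $19,638.1848

$19,638.18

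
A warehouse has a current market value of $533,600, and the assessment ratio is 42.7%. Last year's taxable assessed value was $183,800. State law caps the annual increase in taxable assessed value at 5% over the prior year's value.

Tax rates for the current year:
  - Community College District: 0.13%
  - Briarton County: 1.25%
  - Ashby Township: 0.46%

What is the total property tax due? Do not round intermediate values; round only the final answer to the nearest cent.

Uncapped assessed value = $533,600 × 0.427 = $227,847.2
Cap limit = $183,800 × 1.05 = $192,990
Taxable assessed value = min($227,847.2, $192,990) = $192,990 (cap binds)
Community College District: $192,990 × 0.0013 = $250.887
Briarton County: $192,990 × 0.0125 = $2,412.375
Ashby Township: $192,990 × 0.0046 = $887.754
Total = $3,551.016

$3,551.02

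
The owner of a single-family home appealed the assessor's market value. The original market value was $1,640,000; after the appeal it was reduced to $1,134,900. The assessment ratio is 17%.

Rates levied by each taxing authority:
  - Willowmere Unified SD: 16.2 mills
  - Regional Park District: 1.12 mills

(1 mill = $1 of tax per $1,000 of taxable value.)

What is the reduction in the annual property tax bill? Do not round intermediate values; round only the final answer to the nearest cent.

$1,487.22

Old assessed value = $1,640,000 × 0.17 = $278,800
New assessed value = $1,134,900 × 0.17 = $192,933
Combined rate = 0.0162 + 0.00112 = 0.01732
Old tax = $278,800 × 0.01732 = $4,828.816
New tax = $192,933 × 0.01732 = $3,341.59956
Reduction = $4,828.816 − $3,341.59956 = $1,487.21644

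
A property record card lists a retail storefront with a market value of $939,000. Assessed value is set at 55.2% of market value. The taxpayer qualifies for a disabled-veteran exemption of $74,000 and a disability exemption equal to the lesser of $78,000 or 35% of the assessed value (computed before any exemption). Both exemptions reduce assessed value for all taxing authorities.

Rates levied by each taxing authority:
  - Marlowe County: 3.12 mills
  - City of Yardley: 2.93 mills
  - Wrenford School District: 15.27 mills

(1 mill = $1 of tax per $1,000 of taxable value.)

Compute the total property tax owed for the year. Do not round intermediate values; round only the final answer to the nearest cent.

$7,810.11

Assessed value = $939,000 × 0.552 = $518,328
Disability exemption = min($78,000, 35% × $518,328) = min($78,000, $181,414.8) = $78,000 (dollar cap binds)
Taxable value = $518,328 − $74,000 − $78,000 = $366,328
Marlowe County: $366,328 × 0.00312 = $1,142.94336
City of Yardley: $366,328 × 0.00293 = $1,073.34104
Wrenford School District: $366,328 × 0.01527 = $5,593.82856
Total = $7,810.11296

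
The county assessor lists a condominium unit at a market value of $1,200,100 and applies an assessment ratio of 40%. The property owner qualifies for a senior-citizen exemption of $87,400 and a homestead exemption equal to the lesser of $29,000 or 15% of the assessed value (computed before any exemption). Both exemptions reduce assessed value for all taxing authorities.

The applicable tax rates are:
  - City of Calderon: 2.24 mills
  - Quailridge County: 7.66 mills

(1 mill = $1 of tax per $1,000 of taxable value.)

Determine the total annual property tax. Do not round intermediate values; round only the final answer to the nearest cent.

Assessed value = $1,200,100 × 0.4 = $480,040
Homestead exemption = min($29,000, 15% × $480,040) = min($29,000, $72,006) = $29,000 (dollar cap binds)
Taxable value = $480,040 − $87,400 − $29,000 = $363,640
City of Calderon: $363,640 × 0.00224 = $814.5536
Quailridge County: $363,640 × 0.00766 = $2,785.4824
Total = $3,600.036

$3,600.04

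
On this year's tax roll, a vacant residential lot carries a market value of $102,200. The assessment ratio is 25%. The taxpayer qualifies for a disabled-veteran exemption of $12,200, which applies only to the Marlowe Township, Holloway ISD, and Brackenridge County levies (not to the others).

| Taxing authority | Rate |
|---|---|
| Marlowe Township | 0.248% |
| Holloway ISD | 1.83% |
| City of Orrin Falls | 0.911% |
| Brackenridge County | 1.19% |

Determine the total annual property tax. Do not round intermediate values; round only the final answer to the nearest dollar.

Assessed value = $102,200 × 0.25 = $25,550
Marlowe Township: ($25,550 − $12,200) × 0.00248 = $13,350 × 0.00248 = $33.108
Holloway ISD: ($25,550 − $12,200) × 0.0183 = $13,350 × 0.0183 = $244.305
City of Orrin Falls: $25,550 × 0.00911 = $232.7605
Brackenridge County: ($25,550 − $12,200) × 0.0119 = $13,350 × 0.0119 = $158.865
Total = $669.0385

$669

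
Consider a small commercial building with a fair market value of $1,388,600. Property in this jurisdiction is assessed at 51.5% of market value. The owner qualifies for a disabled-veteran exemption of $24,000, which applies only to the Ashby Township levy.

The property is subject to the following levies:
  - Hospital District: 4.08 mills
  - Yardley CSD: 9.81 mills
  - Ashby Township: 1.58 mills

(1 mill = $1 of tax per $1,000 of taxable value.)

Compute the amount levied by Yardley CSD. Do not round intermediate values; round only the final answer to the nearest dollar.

$7,015

Assessed value = $1,388,600 × 0.515 = $715,129
Yardley CSD taxable value = $715,129 (exemption does not apply)
Yardley CSD levy = $715,129 × 0.00981 = $7,015.41549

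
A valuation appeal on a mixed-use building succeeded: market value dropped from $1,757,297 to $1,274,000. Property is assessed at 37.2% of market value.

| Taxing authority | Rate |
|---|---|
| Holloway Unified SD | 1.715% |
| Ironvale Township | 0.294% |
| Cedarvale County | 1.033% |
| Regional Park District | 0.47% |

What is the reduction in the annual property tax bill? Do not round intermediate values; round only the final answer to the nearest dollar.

Old assessed value = $1,757,297 × 0.372 = $653,714.484
New assessed value = $1,274,000 × 0.372 = $473,928
Combined rate = 0.01715 + 0.00294 + 0.01033 + 0.0047 = 0.03512
Old tax = $653,714.484 × 0.03512 = $22,958.45267808
New tax = $473,928 × 0.03512 = $16,644.35136
Reduction = $22,958.45267808 − $16,644.35136 = $6,314.10131808

$6,314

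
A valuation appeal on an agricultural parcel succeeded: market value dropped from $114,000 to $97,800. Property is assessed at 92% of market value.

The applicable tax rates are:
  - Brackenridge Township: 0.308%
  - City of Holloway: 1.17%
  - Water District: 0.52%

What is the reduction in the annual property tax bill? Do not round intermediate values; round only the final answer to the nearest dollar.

$298

Old assessed value = $114,000 × 0.92 = $104,880
New assessed value = $97,800 × 0.92 = $89,976
Combined rate = 0.00308 + 0.0117 + 0.0052 = 0.01998
Old tax = $104,880 × 0.01998 = $2,095.5024
New tax = $89,976 × 0.01998 = $1,797.72048
Reduction = $2,095.5024 − $1,797.72048 = $297.78192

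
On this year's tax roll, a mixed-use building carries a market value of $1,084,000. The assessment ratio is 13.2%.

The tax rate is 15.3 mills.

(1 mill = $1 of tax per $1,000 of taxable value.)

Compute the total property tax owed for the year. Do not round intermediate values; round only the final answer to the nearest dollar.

Assessed value = $1,084,000 × 0.132 = $143,088
Tax = $143,088 × 0.0153 = $2,189.2464

$2,189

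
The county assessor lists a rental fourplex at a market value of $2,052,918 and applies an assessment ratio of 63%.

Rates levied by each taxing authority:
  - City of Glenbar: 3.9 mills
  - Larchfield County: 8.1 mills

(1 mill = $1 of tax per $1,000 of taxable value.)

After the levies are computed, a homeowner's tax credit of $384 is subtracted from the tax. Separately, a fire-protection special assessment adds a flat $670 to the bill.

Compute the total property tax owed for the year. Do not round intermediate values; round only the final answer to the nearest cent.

Assessed value = $2,052,918 × 0.63 = $1,293,338.34
City of Glenbar: $1,293,338.34 × 0.0039 = $5,044.019526
Larchfield County: $1,293,338.34 × 0.0081 = $10,476.040554
Levies subtotal = $15,520.06008
After credit = $15,520.06008 − $384 = $15,136.06008
Total = $15,136.06008 + $670 = $15,806.06008

$15,806.06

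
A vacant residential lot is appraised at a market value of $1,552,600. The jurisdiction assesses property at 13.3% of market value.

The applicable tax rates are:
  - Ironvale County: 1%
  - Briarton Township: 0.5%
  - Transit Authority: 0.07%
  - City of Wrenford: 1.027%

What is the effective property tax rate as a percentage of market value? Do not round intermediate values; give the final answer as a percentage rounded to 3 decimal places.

Assessed value = $1,552,600 × 0.133 = $206,495.8
Ironvale County: $206,495.8 × 0.01 = $2,064.958
Briarton Township: $206,495.8 × 0.005 = $1,032.479
Transit Authority: $206,495.8 × 0.0007 = $144.54706
City of Wrenford: $206,495.8 × 0.01027 = $2,120.711866
Total tax = $5,362.695926
Effective rate = $5,362.695926 ÷ $1,552,600 = 0.345% of market value

0.345%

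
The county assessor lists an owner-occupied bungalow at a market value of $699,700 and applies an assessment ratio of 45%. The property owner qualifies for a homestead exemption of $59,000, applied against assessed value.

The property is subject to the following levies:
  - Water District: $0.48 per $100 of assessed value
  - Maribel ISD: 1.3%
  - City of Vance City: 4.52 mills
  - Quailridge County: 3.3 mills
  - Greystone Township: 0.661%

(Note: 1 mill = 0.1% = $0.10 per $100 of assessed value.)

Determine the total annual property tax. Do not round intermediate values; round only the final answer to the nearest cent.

Assessed value = $699,700 × 0.45 = $314,865
Taxable value = $314,865 − $59,000 = $255,865
Water District: $255,865 × 0.0048 = $1,228.152
Maribel ISD: $255,865 × 0.013 = $3,326.245
City of Vance City: $255,865 × 0.00452 = $1,156.5098
Quailridge County: $255,865 × 0.0033 = $844.3545
Greystone Township: $255,865 × 0.00661 = $1,691.26765
Total = $8,246.52895

$8,246.53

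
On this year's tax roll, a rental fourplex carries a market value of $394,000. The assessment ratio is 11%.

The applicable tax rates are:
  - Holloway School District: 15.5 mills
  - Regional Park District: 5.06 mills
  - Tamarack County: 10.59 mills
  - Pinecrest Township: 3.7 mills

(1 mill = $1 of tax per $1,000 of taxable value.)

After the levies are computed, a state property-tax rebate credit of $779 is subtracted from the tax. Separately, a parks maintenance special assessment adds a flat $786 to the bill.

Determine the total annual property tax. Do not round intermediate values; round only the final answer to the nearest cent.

Assessed value = $394,000 × 0.11 = $43,340
Holloway School District: $43,340 × 0.0155 = $671.77
Regional Park District: $43,340 × 0.00506 = $219.3004
Tamarack County: $43,340 × 0.01059 = $458.9706
Pinecrest Township: $43,340 × 0.0037 = $160.358
Levies subtotal = $1,510.399
After credit = $1,510.399 − $779 = $731.399
Total = $731.399 + $786 = $1,517.399

$1,517.40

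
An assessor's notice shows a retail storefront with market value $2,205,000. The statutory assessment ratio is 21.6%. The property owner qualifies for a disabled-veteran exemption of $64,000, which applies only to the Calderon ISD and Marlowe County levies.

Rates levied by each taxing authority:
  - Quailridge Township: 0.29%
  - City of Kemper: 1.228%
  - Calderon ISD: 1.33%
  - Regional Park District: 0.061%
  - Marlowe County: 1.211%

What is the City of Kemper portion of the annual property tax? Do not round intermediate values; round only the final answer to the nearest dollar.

Assessed value = $2,205,000 × 0.216 = $476,280
City of Kemper taxable value = $476,280 (exemption does not apply)
City of Kemper levy = $476,280 × 0.01228 = $5,848.7184

$5,849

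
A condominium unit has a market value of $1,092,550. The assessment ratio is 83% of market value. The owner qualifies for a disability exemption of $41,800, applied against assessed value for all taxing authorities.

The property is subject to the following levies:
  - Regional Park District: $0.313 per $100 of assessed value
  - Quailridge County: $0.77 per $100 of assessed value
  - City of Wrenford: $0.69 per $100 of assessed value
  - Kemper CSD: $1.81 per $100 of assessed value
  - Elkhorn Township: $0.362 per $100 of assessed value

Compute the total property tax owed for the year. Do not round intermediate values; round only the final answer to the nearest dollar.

$34,125

Assessed value = $1,092,550 × 0.83 = $906,816.5
Taxable value = $906,816.5 − $41,800 = $865,016.5
Regional Park District: $865,016.5 × 0.00313 = $2,707.501645
Quailridge County: $865,016.5 × 0.0077 = $6,660.62705
City of Wrenford: $865,016.5 × 0.0069 = $5,968.61385
Kemper CSD: $865,016.5 × 0.0181 = $15,656.79865
Elkhorn Township: $865,016.5 × 0.00362 = $3,131.35973
Total = $2,707.501645 + $6,660.62705 + $5,968.61385 + $15,656.79865 + $3,131.35973 = $34,124.900925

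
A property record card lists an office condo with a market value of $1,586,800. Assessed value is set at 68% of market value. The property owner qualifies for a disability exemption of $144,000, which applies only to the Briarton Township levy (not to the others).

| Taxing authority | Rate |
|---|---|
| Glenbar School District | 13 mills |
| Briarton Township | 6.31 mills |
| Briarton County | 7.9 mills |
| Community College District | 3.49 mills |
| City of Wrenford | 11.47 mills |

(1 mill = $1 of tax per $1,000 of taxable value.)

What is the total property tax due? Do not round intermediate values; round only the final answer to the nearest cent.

$44,593.80

Assessed value = $1,586,800 × 0.68 = $1,079,024
Glenbar School District: $1,079,024 × 0.013 = $14,027.312
Briarton Township: ($1,079,024 − $144,000) × 0.00631 = $935,024 × 0.00631 = $5,900.00144
Briarton County: $1,079,024 × 0.0079 = $8,524.2896
Community College District: $1,079,024 × 0.00349 = $3,765.79376
City of Wrenford: $1,079,024 × 0.01147 = $12,376.40528
Total = $44,593.80208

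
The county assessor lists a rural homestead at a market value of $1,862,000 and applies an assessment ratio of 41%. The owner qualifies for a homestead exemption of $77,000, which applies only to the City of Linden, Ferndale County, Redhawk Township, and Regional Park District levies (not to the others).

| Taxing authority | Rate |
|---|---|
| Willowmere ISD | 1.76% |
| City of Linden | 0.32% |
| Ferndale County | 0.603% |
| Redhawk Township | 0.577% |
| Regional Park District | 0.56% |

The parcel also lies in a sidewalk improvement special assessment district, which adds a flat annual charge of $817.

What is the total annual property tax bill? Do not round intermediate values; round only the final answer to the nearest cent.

Assessed value = $1,862,000 × 0.41 = $763,420
Willowmere ISD: $763,420 × 0.0176 = $13,436.192
City of Linden: ($763,420 − $77,000) × 0.0032 = $686,420 × 0.0032 = $2,196.544
Ferndale County: ($763,420 − $77,000) × 0.00603 = $686,420 × 0.00603 = $4,139.1126
Redhawk Township: ($763,420 − $77,000) × 0.00577 = $686,420 × 0.00577 = $3,960.6434
Regional Park District: ($763,420 − $77,000) × 0.0056 = $686,420 × 0.0056 = $3,843.952
Levies subtotal = $27,576.444
Total = $27,576.444 + $817 = $28,393.444

$28,393.44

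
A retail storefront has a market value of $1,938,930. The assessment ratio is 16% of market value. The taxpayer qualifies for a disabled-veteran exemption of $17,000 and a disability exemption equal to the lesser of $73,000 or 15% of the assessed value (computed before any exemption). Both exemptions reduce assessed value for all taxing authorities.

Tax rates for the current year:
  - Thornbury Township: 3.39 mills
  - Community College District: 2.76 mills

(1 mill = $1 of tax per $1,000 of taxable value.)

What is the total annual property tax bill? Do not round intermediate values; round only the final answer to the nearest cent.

Assessed value = $1,938,930 × 0.16 = $310,228.8
Disability exemption = min($73,000, 15% × $310,228.8) = min($73,000, $46,534.32) = $46,534.32 (percentage binds)
Taxable value = $310,228.8 − $17,000 − $46,534.32 = $246,694.48
Thornbury Township: $246,694.48 × 0.00339 = $836.2942872
Community College District: $246,694.48 × 0.00276 = $680.8767648
Total = $1,517.171052

$1,517.17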